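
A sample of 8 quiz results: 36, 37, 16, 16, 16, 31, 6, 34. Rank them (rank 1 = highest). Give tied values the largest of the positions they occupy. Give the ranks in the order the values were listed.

Sorted (descending): 37, 36, 34, 31, 16, 16, 16, 6
The 3 values of 16 occupy positions 5–7 → each gets rank 7.

2, 1, 7, 7, 7, 4, 8, 3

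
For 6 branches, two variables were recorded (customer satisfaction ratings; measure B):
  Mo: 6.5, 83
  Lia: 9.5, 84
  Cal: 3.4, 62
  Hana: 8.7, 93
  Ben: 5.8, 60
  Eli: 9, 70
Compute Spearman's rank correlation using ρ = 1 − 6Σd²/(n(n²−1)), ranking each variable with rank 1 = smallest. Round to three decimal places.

0.657

Ranks of variable 1: 3, 6, 1, 4, 2, 5
Ranks of variable 2: 4, 5, 2, 6, 1, 3
d = r₁ − r₂: -1, 1, -1, -2, 1, 2
d²: 1, 1, 1, 4, 1, 4; Σd² = 12
ρ = 1 − 6·12/(6·35) = 1 − 72/210 = 0.657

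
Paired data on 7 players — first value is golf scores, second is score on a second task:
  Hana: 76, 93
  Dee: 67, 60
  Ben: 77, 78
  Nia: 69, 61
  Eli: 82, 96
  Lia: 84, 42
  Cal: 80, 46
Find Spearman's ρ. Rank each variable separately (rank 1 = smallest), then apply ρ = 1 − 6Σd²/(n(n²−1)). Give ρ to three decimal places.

Ranks of variable 1: 3, 1, 4, 2, 6, 7, 5
Ranks of variable 2: 6, 3, 5, 4, 7, 1, 2
d = r₁ − r₂: -3, -2, -1, -2, -1, 6, 3
d²: 9, 4, 1, 4, 1, 36, 9; Σd² = 64
ρ = 1 − 6·64/(7·48) = 1 − 384/336 = -0.143

-0.143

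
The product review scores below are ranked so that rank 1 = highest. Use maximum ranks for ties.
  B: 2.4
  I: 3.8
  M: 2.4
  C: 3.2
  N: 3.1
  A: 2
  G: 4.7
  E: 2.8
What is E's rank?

Sorted (descending): 4.7, 3.8, 3.2, 3.1, 2.8, 2.4, 2.4, 2
The 2 values of 2.4 occupy positions 6–7 → each gets rank 7.
E has value 2.8 → rank 5.

5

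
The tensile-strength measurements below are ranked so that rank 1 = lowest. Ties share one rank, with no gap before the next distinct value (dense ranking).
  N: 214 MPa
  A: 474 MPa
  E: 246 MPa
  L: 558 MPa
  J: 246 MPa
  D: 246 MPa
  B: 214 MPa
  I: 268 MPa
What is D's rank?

2

Sorted (ascending): 214, 214, 246, 246, 246, 268, 474, 558
The 2 values of 214 share dense rank 1.
The 3 values of 246 share dense rank 2.
Remaining distinct values take the next consecutive integers.
D has value 246 MPa → rank 2.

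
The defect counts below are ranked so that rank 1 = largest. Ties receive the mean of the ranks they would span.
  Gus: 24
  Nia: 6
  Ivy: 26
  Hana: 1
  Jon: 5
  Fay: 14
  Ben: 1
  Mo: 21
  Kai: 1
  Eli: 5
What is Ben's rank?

9

Sorted (descending): 26, 24, 21, 14, 6, 5, 5, 1, 1, 1
The 2 values of 5 occupy positions 6–7 → average rank (6+7)/2 = 6.5.
The 3 values of 1 occupy positions 8–10 → average rank 9.
Ben has value 1 → rank 9.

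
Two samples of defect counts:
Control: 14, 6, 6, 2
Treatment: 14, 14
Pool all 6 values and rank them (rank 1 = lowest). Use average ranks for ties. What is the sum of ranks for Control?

11

Sorted (ascending): 2, 6, 6, 14, 14, 14
The 2 values of 6 occupy positions 2–3 → average rank (2+3)/2 = 2.5.
The 3 values of 14 occupy positions 4–6 → average rank 5.
Control values → pooled ranks: 14→5, 6→2.5, 6→2.5, 2→1
Rank sum = 5 + 2.5 + 2.5 + 1 = 11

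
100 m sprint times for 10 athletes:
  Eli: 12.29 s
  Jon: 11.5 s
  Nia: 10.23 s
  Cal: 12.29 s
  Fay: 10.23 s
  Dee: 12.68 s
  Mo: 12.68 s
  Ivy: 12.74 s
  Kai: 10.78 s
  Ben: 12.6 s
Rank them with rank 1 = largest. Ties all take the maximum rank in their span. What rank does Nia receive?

Sorted (descending): 12.74, 12.68, 12.68, 12.6, 12.29, 12.29, 11.5, 10.78, 10.23, 10.23
The 2 values of 12.68 occupy positions 2–3 → each gets rank 3.
The 2 values of 12.29 occupy positions 5–6 → each gets rank 6.
The 2 values of 10.23 occupy positions 9–10 → each gets rank 10.
Nia has value 10.23 s → rank 10.

10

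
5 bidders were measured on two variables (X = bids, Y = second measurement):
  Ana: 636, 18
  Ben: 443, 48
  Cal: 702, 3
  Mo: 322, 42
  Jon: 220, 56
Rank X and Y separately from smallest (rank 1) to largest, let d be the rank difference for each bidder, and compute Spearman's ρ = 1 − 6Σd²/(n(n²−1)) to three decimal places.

-0.900

Ranks of variable 1: 4, 3, 5, 2, 1
Ranks of variable 2: 2, 4, 1, 3, 5
d = r₁ − r₂: 2, -1, 4, -1, -4
d²: 4, 1, 16, 1, 16; Σd² = 38
ρ = 1 − 6·38/(5·24) = 1 − 228/120 = -0.900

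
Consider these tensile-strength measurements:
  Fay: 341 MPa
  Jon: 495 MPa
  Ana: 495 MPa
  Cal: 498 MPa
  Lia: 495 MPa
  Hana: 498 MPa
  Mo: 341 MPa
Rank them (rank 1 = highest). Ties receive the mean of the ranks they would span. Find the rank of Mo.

Sorted (descending): 498, 498, 495, 495, 495, 341, 341
The 2 values of 498 occupy positions 1–2 → average rank (1+2)/2 = 1.5.
The 3 values of 495 occupy positions 3–5 → average rank 4.
The 2 values of 341 occupy positions 6–7 → average rank (6+7)/2 = 6.5.
Mo has value 341 MPa → rank 6.5.

6.5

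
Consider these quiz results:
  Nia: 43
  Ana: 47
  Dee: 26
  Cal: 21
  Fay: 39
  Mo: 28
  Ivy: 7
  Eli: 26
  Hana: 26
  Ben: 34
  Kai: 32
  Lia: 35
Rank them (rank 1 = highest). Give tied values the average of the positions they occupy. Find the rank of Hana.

Sorted (descending): 47, 43, 39, 35, 34, 32, 28, 26, 26, 26, 21, 7
The 3 values of 26 occupy positions 8–10 → average rank 9.
Hana has value 26 → rank 9.

9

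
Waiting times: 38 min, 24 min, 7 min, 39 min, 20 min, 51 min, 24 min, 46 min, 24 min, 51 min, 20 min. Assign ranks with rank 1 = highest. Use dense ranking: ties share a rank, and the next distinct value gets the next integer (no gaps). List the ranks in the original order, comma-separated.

Sorted (descending): 51, 51, 46, 39, 38, 24, 24, 24, 20, 20, 7
The 2 values of 51 share dense rank 1.
The 3 values of 24 share dense rank 5.
The 2 values of 20 share dense rank 6.
Remaining distinct values take the next consecutive integers.

4, 5, 7, 3, 6, 1, 5, 2, 5, 1, 6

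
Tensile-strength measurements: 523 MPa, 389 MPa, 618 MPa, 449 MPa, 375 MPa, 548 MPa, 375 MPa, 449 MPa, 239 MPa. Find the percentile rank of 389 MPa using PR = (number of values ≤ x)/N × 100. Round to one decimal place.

N = 9.
Strictly below 389: 3. Equal to 389: 1.
PR = 4/9 × 100 = 44.4

44.4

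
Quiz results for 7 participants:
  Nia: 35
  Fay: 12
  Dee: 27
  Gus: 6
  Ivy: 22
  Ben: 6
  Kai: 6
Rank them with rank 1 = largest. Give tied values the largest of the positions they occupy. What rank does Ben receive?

7

Sorted (descending): 35, 27, 22, 12, 6, 6, 6
The 3 values of 6 occupy positions 5–7 → each gets rank 7.
Ben has value 6 → rank 7.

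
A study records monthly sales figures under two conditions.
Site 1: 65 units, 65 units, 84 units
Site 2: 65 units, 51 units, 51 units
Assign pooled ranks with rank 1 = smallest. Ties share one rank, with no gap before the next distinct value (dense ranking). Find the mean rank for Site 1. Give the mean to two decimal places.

2.33

Sorted (ascending): 51, 51, 65, 65, 65, 84
The 2 values of 51 share dense rank 1.
The 3 values of 65 share dense rank 2.
Remaining distinct values take the next consecutive integers.
Site 1 values → pooled ranks: 65→2, 65→2, 84→3
Mean rank = (2 + 2 + 3) / 3 = 2.33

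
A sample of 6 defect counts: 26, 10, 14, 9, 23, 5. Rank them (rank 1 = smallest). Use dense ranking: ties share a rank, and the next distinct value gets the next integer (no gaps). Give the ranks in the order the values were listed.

6, 3, 4, 2, 5, 1

Sorted (ascending): 5, 9, 10, 14, 23, 26
No ties — each value takes its position as its rank.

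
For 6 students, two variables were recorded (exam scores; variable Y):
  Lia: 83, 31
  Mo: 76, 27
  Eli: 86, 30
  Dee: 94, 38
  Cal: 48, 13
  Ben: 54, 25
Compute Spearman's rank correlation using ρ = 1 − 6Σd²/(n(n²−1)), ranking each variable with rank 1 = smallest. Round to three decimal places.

Ranks of variable 1: 4, 3, 5, 6, 1, 2
Ranks of variable 2: 5, 3, 4, 6, 1, 2
d = r₁ − r₂: -1, 0, 1, 0, 0, 0
d²: 1, 0, 1, 0, 0, 0; Σd² = 2
ρ = 1 − 6·2/(6·35) = 1 − 12/210 = 0.943

0.943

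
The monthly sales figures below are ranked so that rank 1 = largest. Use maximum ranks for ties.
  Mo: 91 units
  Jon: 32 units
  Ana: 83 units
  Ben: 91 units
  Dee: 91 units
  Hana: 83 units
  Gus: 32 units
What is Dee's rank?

3

Sorted (descending): 91, 91, 91, 83, 83, 32, 32
The 3 values of 91 occupy positions 1–3 → each gets rank 3.
The 2 values of 83 occupy positions 4–5 → each gets rank 5.
The 2 values of 32 occupy positions 6–7 → each gets rank 7.
Dee has value 91 units → rank 3.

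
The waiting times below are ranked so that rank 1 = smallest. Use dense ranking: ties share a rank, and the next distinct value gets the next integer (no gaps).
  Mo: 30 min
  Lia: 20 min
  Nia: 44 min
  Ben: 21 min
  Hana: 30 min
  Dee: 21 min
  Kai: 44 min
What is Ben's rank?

2

Sorted (ascending): 20, 21, 21, 30, 30, 44, 44
The 2 values of 21 share dense rank 2.
The 2 values of 30 share dense rank 3.
The 2 values of 44 share dense rank 4.
Remaining distinct values take the next consecutive integers.
Ben has value 21 min → rank 2.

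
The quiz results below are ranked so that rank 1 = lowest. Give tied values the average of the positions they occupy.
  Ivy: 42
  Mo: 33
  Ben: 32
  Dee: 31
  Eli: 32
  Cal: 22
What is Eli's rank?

3.5

Sorted (ascending): 22, 31, 32, 32, 33, 42
The 2 values of 32 occupy positions 3–4 → average rank (3+4)/2 = 3.5.
Eli has value 32 → rank 3.5.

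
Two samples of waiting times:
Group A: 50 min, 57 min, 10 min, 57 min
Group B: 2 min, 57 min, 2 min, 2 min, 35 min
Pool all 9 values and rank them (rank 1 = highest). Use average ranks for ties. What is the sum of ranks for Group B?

31

Sorted (descending): 57, 57, 57, 50, 35, 10, 2, 2, 2
The 3 values of 57 occupy positions 1–3 → average rank 2.
The 3 values of 2 occupy positions 7–9 → average rank 8.
Group B values → pooled ranks: 2→8, 57→2, 2→8, 2→8, 35→5
Rank sum = 8 + 2 + 8 + 8 + 5 = 31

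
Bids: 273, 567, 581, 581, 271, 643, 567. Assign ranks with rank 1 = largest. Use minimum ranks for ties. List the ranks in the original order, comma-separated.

6, 4, 2, 2, 7, 1, 4

Sorted (descending): 643, 581, 581, 567, 567, 273, 271
The 2 values of 581 occupy positions 2–3 → each gets rank 2.
The 2 values of 567 occupy positions 4–5 → each gets rank 4.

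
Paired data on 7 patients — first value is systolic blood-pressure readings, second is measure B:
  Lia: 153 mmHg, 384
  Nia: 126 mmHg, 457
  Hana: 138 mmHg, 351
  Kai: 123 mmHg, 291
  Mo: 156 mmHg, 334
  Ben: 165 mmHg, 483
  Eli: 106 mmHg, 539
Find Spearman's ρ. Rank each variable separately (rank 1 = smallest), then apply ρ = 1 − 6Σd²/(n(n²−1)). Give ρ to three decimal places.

-0.071

Ranks of variable 1: 5, 3, 4, 2, 6, 7, 1
Ranks of variable 2: 4, 5, 3, 1, 2, 6, 7
d = r₁ − r₂: 1, -2, 1, 1, 4, 1, -6
d²: 1, 4, 1, 1, 16, 1, 36; Σd² = 60
ρ = 1 − 6·60/(7·48) = 1 − 360/336 = -0.071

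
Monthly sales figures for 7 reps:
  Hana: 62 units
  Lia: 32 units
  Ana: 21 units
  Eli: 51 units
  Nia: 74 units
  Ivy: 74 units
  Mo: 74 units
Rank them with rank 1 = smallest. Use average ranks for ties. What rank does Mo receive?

Sorted (ascending): 21, 32, 51, 62, 74, 74, 74
The 3 values of 74 occupy positions 5–7 → average rank 6.
Mo has value 74 units → rank 6.

6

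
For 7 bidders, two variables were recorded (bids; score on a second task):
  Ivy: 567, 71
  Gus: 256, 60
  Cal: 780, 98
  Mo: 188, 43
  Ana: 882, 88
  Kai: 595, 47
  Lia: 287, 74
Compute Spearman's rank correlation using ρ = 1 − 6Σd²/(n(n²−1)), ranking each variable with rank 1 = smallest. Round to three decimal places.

Ranks of variable 1: 4, 2, 6, 1, 7, 5, 3
Ranks of variable 2: 4, 3, 7, 1, 6, 2, 5
d = r₁ − r₂: 0, -1, -1, 0, 1, 3, -2
d²: 0, 1, 1, 0, 1, 9, 4; Σd² = 16
ρ = 1 − 6·16/(7·48) = 1 − 96/336 = 0.714

0.714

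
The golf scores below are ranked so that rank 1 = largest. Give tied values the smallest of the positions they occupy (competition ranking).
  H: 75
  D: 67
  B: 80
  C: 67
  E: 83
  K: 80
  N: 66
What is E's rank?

Sorted (descending): 83, 80, 80, 75, 67, 67, 66
The 2 values of 80 occupy positions 2–3 → each gets rank 2.
The 2 values of 67 occupy positions 5–6 → each gets rank 5.
E has value 83 → rank 1.

1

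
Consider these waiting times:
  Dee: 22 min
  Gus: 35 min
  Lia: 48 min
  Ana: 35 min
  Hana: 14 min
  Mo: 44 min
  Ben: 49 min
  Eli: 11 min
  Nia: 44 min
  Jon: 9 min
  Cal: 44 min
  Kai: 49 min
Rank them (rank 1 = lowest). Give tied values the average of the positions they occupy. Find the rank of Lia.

10

Sorted (ascending): 9, 11, 14, 22, 35, 35, 44, 44, 44, 48, 49, 49
The 2 values of 35 occupy positions 5–6 → average rank (5+6)/2 = 5.5.
The 3 values of 44 occupy positions 7–9 → average rank 8.
The 2 values of 49 occupy positions 11–12 → average rank (11+12)/2 = 11.5.
Lia has value 48 min → rank 10.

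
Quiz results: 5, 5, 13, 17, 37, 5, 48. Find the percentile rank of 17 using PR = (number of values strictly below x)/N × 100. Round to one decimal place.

57.1

N = 7.
Strictly below 17: 4. Equal to 17: 1.
PR = 4/7 × 100 = 57.1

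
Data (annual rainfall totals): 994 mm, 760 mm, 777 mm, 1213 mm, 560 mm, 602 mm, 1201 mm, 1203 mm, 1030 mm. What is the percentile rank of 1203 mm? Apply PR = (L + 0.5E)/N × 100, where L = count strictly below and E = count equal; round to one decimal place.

83.3

N = 9.
Strictly below 1203: 7. Equal to 1203: 1.
PR = (7 + 0.5·1)/9 × 100 = 83.3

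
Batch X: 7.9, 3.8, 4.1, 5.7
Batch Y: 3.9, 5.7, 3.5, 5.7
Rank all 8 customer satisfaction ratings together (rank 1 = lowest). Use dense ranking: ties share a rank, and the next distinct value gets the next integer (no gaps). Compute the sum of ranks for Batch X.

Sorted (ascending): 3.5, 3.8, 3.9, 4.1, 5.7, 5.7, 5.7, 7.9
The 3 values of 5.7 share dense rank 5.
Remaining distinct values take the next consecutive integers.
Batch X values → pooled ranks: 7.9→6, 3.8→2, 4.1→4, 5.7→5
Rank sum = 6 + 2 + 4 + 5 = 17

17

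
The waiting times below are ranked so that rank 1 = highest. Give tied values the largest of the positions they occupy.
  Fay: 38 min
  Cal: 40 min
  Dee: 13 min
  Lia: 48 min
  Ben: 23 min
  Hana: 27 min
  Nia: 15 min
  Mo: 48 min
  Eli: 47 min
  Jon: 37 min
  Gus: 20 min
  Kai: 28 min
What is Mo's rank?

2

Sorted (descending): 48, 48, 47, 40, 38, 37, 28, 27, 23, 20, 15, 13
The 2 values of 48 occupy positions 1–2 → each gets rank 2.
Mo has value 48 min → rank 2.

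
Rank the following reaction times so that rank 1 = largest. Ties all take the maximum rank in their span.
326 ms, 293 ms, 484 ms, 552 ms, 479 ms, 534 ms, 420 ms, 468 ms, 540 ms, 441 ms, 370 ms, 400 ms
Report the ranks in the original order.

Sorted (descending): 552, 540, 534, 484, 479, 468, 441, 420, 400, 370, 326, 293
No ties — each value takes its position as its rank.

11, 12, 4, 1, 5, 3, 8, 6, 2, 7, 10, 9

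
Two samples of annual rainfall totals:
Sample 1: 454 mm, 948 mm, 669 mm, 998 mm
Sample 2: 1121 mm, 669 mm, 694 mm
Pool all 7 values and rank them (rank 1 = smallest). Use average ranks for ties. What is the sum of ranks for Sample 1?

Sorted (ascending): 454, 669, 669, 694, 948, 998, 1121
The 2 values of 669 occupy positions 2–3 → average rank (2+3)/2 = 2.5.
Sample 1 values → pooled ranks: 454→1, 948→5, 669→2.5, 998→6
Rank sum = 1 + 5 + 2.5 + 6 = 14.5

14.5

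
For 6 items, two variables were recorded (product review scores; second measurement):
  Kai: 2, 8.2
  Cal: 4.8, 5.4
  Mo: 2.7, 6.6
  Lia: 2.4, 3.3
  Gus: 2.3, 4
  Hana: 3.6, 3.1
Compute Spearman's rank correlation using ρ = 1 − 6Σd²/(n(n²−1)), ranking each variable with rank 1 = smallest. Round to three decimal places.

Ranks of variable 1: 1, 6, 4, 3, 2, 5
Ranks of variable 2: 6, 4, 5, 2, 3, 1
d = r₁ − r₂: -5, 2, -1, 1, -1, 4
d²: 25, 4, 1, 1, 1, 16; Σd² = 48
ρ = 1 − 6·48/(6·35) = 1 − 288/210 = -0.371

-0.371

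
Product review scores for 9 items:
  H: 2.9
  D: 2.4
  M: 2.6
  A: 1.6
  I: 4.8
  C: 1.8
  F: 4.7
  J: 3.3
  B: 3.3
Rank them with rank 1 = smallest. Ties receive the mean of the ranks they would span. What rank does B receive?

Sorted (ascending): 1.6, 1.8, 2.4, 2.6, 2.9, 3.3, 3.3, 4.7, 4.8
The 2 values of 3.3 occupy positions 6–7 → average rank (6+7)/2 = 6.5.
B has value 3.3 → rank 6.5.

6.5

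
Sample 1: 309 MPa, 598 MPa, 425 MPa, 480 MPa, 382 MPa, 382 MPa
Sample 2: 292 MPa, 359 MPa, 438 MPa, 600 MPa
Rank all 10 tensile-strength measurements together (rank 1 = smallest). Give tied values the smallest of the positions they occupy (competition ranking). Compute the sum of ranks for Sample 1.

33

Sorted (ascending): 292, 309, 359, 382, 382, 425, 438, 480, 598, 600
The 2 values of 382 occupy positions 4–5 → each gets rank 4.
Sample 1 values → pooled ranks: 309→2, 598→9, 425→6, 480→8, 382→4, 382→4
Rank sum = 2 + 9 + 6 + 8 + 4 + 4 = 33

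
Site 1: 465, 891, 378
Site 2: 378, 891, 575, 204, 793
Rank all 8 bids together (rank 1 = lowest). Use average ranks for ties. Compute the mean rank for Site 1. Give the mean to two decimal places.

Sorted (ascending): 204, 378, 378, 465, 575, 793, 891, 891
The 2 values of 378 occupy positions 2–3 → average rank (2+3)/2 = 2.5.
The 2 values of 891 occupy positions 7–8 → average rank (7+8)/2 = 7.5.
Site 1 values → pooled ranks: 465→4, 891→7.5, 378→2.5
Mean rank = (4 + 7.5 + 2.5) / 3 = 4.67

4.67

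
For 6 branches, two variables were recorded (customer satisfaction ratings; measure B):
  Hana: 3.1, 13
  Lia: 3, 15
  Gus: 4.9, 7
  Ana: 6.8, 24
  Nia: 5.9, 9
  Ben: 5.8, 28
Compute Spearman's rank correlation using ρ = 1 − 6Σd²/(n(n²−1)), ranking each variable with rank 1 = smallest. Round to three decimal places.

Ranks of variable 1: 2, 1, 3, 6, 5, 4
Ranks of variable 2: 3, 4, 1, 5, 2, 6
d = r₁ − r₂: -1, -3, 2, 1, 3, -2
d²: 1, 9, 4, 1, 9, 4; Σd² = 28
ρ = 1 − 6·28/(6·35) = 1 − 168/210 = 0.200

0.200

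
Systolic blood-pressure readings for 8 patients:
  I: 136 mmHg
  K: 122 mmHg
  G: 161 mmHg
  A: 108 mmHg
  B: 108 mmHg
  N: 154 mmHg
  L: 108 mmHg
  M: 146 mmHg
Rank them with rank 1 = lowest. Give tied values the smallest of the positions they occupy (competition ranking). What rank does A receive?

Sorted (ascending): 108, 108, 108, 122, 136, 146, 154, 161
The 3 values of 108 occupy positions 1–3 → each gets rank 1.
A has value 108 mmHg → rank 1.

1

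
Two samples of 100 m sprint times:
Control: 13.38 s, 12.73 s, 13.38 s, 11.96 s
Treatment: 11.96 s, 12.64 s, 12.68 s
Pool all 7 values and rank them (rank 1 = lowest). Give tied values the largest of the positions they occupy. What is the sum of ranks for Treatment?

Sorted (ascending): 11.96, 11.96, 12.64, 12.68, 12.73, 13.38, 13.38
The 2 values of 11.96 occupy positions 1–2 → each gets rank 2.
The 2 values of 13.38 occupy positions 6–7 → each gets rank 7.
Treatment values → pooled ranks: 11.96→2, 12.64→3, 12.68→4
Rank sum = 2 + 3 + 4 = 9

9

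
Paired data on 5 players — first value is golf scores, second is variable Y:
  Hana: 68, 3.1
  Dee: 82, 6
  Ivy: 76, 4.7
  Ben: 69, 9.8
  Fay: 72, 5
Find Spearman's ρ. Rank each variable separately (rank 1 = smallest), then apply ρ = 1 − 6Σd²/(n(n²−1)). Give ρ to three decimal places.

0.300

Ranks of variable 1: 1, 5, 4, 2, 3
Ranks of variable 2: 1, 4, 2, 5, 3
d = r₁ − r₂: 0, 1, 2, -3, 0
d²: 0, 1, 4, 9, 0; Σd² = 14
ρ = 1 − 6·14/(5·24) = 1 − 84/120 = 0.300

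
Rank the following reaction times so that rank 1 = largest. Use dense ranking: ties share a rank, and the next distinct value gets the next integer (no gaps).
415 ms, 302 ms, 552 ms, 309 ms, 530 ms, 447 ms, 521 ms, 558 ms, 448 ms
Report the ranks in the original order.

Sorted (descending): 558, 552, 530, 521, 448, 447, 415, 309, 302
No ties — each value takes its position as its rank.

7, 9, 2, 8, 3, 6, 4, 1, 5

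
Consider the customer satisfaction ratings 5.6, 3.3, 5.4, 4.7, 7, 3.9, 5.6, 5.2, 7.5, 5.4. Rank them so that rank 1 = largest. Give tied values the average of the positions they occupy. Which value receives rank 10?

Sorted (descending): 7.5, 7, 5.6, 5.6, 5.4, 5.4, 5.2, 4.7, 3.9, 3.3
The 2 values of 5.6 occupy positions 3–4 → average rank (3+4)/2 = 3.5.
The 2 values of 5.4 occupy positions 5–6 → average rank (5+6)/2 = 5.5.
Rank 10 → value 3.3.

3.3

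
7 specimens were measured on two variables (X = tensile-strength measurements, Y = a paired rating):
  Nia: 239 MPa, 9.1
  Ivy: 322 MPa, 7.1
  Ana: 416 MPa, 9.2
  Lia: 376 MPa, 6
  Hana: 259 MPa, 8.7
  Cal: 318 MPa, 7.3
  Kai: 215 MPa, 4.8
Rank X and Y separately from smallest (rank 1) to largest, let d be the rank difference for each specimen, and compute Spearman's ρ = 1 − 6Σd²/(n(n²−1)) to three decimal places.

Ranks of variable 1: 2, 5, 7, 6, 3, 4, 1
Ranks of variable 2: 6, 3, 7, 2, 5, 4, 1
d = r₁ − r₂: -4, 2, 0, 4, -2, 0, 0
d²: 16, 4, 0, 16, 4, 0, 0; Σd² = 40
ρ = 1 − 6·40/(7·48) = 1 − 240/336 = 0.286

0.286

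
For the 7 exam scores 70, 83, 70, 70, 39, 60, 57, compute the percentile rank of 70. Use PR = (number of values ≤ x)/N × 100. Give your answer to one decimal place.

85.7

N = 7.
Strictly below 70: 3. Equal to 70: 3.
PR = 6/7 × 100 = 85.7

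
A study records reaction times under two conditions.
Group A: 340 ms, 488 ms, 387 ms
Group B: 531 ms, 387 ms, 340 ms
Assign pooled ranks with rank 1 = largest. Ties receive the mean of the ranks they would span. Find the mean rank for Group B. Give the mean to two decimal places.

3.33

Sorted (descending): 531, 488, 387, 387, 340, 340
The 2 values of 387 occupy positions 3–4 → average rank (3+4)/2 = 3.5.
The 2 values of 340 occupy positions 5–6 → average rank (5+6)/2 = 5.5.
Group B values → pooled ranks: 531→1, 387→3.5, 340→5.5
Mean rank = (1 + 3.5 + 5.5) / 3 = 3.33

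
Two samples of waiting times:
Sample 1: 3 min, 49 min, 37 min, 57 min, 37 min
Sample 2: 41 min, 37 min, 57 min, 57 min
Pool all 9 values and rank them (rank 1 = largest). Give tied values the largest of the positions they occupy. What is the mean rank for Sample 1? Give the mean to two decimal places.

6.40

Sorted (descending): 57, 57, 57, 49, 41, 37, 37, 37, 3
The 3 values of 57 occupy positions 1–3 → each gets rank 3.
The 3 values of 37 occupy positions 6–8 → each gets rank 8.
Sample 1 values → pooled ranks: 3→9, 49→4, 37→8, 57→3, 37→8
Mean rank = (9 + 4 + 8 + 3 + 8) / 5 = 6.40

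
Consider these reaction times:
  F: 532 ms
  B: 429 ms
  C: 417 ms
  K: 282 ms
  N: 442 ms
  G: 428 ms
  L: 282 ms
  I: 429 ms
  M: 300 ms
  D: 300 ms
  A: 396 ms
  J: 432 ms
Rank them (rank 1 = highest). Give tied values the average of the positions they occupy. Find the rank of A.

Sorted (descending): 532, 442, 432, 429, 429, 428, 417, 396, 300, 300, 282, 282
The 2 values of 429 occupy positions 4–5 → average rank (4+5)/2 = 4.5.
The 2 values of 300 occupy positions 9–10 → average rank (9+10)/2 = 9.5.
The 2 values of 282 occupy positions 11–12 → average rank (11+12)/2 = 11.5.
A has value 396 ms → rank 8.

8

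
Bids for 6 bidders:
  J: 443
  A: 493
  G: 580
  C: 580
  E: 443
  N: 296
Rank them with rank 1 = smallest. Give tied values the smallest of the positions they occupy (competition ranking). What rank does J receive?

2

Sorted (ascending): 296, 443, 443, 493, 580, 580
The 2 values of 443 occupy positions 2–3 → each gets rank 2.
The 2 values of 580 occupy positions 5–6 → each gets rank 5.
J has value 443 → rank 2.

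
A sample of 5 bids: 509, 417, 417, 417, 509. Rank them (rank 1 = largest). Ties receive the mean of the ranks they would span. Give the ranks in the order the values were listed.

Sorted (descending): 509, 509, 417, 417, 417
The 2 values of 509 occupy positions 1–2 → average rank (1+2)/2 = 1.5.
The 3 values of 417 occupy positions 3–5 → average rank 4.

1.5, 4, 4, 4, 1.5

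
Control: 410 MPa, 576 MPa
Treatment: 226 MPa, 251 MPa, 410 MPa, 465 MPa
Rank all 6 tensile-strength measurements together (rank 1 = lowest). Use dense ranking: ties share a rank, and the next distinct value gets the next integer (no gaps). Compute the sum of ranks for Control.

Sorted (ascending): 226, 251, 410, 410, 465, 576
The 2 values of 410 share dense rank 3.
Remaining distinct values take the next consecutive integers.
Control values → pooled ranks: 410→3, 576→5
Rank sum = 3 + 5 = 8

8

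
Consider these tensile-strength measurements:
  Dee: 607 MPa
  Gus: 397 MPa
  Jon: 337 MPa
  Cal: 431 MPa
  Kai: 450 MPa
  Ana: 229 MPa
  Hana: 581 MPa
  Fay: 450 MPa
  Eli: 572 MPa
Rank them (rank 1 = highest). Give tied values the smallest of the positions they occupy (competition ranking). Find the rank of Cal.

Sorted (descending): 607, 581, 572, 450, 450, 431, 397, 337, 229
The 2 values of 450 occupy positions 4–5 → each gets rank 4.
Cal has value 431 MPa → rank 6.

6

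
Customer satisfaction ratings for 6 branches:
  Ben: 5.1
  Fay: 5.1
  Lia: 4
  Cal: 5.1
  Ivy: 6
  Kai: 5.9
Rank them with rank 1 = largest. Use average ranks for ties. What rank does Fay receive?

Sorted (descending): 6, 5.9, 5.1, 5.1, 5.1, 4
The 3 values of 5.1 occupy positions 3–5 → average rank 4.
Fay has value 5.1 → rank 4.

4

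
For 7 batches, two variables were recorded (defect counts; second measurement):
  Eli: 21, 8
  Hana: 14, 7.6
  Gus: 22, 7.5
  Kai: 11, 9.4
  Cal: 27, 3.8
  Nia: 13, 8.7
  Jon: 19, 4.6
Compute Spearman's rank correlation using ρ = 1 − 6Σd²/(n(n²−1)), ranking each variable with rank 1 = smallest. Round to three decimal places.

Ranks of variable 1: 5, 3, 6, 1, 7, 2, 4
Ranks of variable 2: 5, 4, 3, 7, 1, 6, 2
d = r₁ − r₂: 0, -1, 3, -6, 6, -4, 2
d²: 0, 1, 9, 36, 36, 16, 4; Σd² = 102
ρ = 1 − 6·102/(7·48) = 1 − 612/336 = -0.821

-0.821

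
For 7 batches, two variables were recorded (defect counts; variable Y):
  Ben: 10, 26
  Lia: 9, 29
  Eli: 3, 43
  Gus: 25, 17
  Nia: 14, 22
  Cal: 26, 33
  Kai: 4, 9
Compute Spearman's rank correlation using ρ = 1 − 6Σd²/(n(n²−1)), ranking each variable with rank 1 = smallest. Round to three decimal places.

-0.107

Ranks of variable 1: 4, 3, 1, 6, 5, 7, 2
Ranks of variable 2: 4, 5, 7, 2, 3, 6, 1
d = r₁ − r₂: 0, -2, -6, 4, 2, 1, 1
d²: 0, 4, 36, 16, 4, 1, 1; Σd² = 62
ρ = 1 − 6·62/(7·48) = 1 − 372/336 = -0.107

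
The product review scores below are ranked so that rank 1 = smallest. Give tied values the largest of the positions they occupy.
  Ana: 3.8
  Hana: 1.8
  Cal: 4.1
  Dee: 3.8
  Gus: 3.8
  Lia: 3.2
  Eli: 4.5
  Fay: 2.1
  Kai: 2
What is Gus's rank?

Sorted (ascending): 1.8, 2, 2.1, 3.2, 3.8, 3.8, 3.8, 4.1, 4.5
The 3 values of 3.8 occupy positions 5–7 → each gets rank 7.
Gus has value 3.8 → rank 7.

7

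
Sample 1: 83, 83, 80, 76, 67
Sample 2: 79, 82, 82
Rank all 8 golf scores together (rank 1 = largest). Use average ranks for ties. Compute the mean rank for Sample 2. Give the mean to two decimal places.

4.33

Sorted (descending): 83, 83, 82, 82, 80, 79, 76, 67
The 2 values of 83 occupy positions 1–2 → average rank (1+2)/2 = 1.5.
The 2 values of 82 occupy positions 3–4 → average rank (3+4)/2 = 3.5.
Sample 2 values → pooled ranks: 79→6, 82→3.5, 82→3.5
Mean rank = (6 + 3.5 + 3.5) / 3 = 4.33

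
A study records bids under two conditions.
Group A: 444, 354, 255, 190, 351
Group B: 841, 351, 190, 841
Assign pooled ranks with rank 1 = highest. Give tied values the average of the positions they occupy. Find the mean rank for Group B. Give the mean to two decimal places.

4.25

Sorted (descending): 841, 841, 444, 354, 351, 351, 255, 190, 190
The 2 values of 841 occupy positions 1–2 → average rank (1+2)/2 = 1.5.
The 2 values of 351 occupy positions 5–6 → average rank (5+6)/2 = 5.5.
The 2 values of 190 occupy positions 8–9 → average rank (8+9)/2 = 8.5.
Group B values → pooled ranks: 841→1.5, 351→5.5, 190→8.5, 841→1.5
Mean rank = (1.5 + 5.5 + 8.5 + 1.5) / 4 = 4.25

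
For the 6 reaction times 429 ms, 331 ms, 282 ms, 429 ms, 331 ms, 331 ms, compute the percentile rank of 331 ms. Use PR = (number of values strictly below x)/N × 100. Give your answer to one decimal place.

N = 6.
Strictly below 331: 1. Equal to 331: 3.
PR = 1/6 × 100 = 16.7

16.7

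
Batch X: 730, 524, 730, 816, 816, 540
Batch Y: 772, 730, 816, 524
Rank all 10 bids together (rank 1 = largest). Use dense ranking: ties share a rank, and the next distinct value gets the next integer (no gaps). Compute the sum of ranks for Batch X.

Sorted (descending): 816, 816, 816, 772, 730, 730, 730, 540, 524, 524
The 3 values of 816 share dense rank 1.
The 3 values of 730 share dense rank 3.
The 2 values of 524 share dense rank 5.
Remaining distinct values take the next consecutive integers.
Batch X values → pooled ranks: 730→3, 524→5, 730→3, 816→1, 816→1, 540→4
Rank sum = 3 + 5 + 3 + 1 + 1 + 4 = 17

17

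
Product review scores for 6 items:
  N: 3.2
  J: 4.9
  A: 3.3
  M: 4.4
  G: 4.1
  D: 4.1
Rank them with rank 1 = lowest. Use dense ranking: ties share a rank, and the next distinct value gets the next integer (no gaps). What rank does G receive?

Sorted (ascending): 3.2, 3.3, 4.1, 4.1, 4.4, 4.9
The 2 values of 4.1 share dense rank 3.
Remaining distinct values take the next consecutive integers.
G has value 4.1 → rank 3.

3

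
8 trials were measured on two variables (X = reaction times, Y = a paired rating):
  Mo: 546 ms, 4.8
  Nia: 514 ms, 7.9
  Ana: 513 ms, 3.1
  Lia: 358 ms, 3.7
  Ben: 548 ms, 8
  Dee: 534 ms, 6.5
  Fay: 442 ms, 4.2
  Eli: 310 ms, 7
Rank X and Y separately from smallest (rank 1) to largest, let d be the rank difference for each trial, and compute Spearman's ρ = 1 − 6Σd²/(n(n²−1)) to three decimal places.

0.429

Ranks of variable 1: 7, 5, 4, 2, 8, 6, 3, 1
Ranks of variable 2: 4, 7, 1, 2, 8, 5, 3, 6
d = r₁ − r₂: 3, -2, 3, 0, 0, 1, 0, -5
d²: 9, 4, 9, 0, 0, 1, 0, 25; Σd² = 48
ρ = 1 − 6·48/(8·63) = 1 − 288/504 = 0.429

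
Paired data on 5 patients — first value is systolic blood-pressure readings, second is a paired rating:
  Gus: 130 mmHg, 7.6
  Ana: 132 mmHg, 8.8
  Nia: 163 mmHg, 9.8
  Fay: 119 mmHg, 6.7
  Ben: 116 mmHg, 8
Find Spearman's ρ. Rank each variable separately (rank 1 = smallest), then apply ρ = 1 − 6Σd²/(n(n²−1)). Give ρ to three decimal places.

0.700

Ranks of variable 1: 3, 4, 5, 2, 1
Ranks of variable 2: 2, 4, 5, 1, 3
d = r₁ − r₂: 1, 0, 0, 1, -2
d²: 1, 0, 0, 1, 4; Σd² = 6
ρ = 1 − 6·6/(5·24) = 1 − 36/120 = 0.700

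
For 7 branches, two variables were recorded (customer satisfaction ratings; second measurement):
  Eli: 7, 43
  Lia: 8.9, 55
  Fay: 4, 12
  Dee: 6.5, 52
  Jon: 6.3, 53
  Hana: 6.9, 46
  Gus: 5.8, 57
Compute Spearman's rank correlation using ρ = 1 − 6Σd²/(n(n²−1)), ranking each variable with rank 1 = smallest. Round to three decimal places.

0.107

Ranks of variable 1: 6, 7, 1, 4, 3, 5, 2
Ranks of variable 2: 2, 6, 1, 4, 5, 3, 7
d = r₁ − r₂: 4, 1, 0, 0, -2, 2, -5
d²: 16, 1, 0, 0, 4, 4, 25; Σd² = 50
ρ = 1 − 6·50/(7·48) = 1 − 300/336 = 0.107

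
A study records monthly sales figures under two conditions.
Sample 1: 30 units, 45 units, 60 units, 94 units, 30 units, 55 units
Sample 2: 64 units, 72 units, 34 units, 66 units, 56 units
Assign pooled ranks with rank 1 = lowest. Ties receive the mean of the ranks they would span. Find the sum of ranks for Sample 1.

Sorted (ascending): 30, 30, 34, 45, 55, 56, 60, 64, 66, 72, 94
The 2 values of 30 occupy positions 1–2 → average rank (1+2)/2 = 1.5.
Sample 1 values → pooled ranks: 30→1.5, 45→4, 60→7, 94→11, 30→1.5, 55→5
Rank sum = 1.5 + 4 + 7 + 11 + 1.5 + 5 = 30

30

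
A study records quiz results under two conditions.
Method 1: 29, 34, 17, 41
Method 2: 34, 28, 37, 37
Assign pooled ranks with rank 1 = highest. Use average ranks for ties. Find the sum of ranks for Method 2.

16.5

Sorted (descending): 41, 37, 37, 34, 34, 29, 28, 17
The 2 values of 37 occupy positions 2–3 → average rank (2+3)/2 = 2.5.
The 2 values of 34 occupy positions 4–5 → average rank (4+5)/2 = 4.5.
Method 2 values → pooled ranks: 34→4.5, 28→7, 37→2.5, 37→2.5
Rank sum = 4.5 + 7 + 2.5 + 2.5 = 16.5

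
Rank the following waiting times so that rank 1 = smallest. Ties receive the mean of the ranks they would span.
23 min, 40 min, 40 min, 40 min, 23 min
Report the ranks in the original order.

Sorted (ascending): 23, 23, 40, 40, 40
The 2 values of 23 occupy positions 1–2 → average rank (1+2)/2 = 1.5.
The 3 values of 40 occupy positions 3–5 → average rank 4.

1.5, 4, 4, 4, 1.5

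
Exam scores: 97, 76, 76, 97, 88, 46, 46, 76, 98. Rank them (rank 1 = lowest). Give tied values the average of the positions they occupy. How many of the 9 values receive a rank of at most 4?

5

Sorted (ascending): 46, 46, 76, 76, 76, 88, 97, 97, 98
The 2 values of 46 occupy positions 1–2 → average rank (1+2)/2 = 1.5.
The 3 values of 76 occupy positions 3–5 → average rank 4.
The 2 values of 97 occupy positions 7–8 → average rank (7+8)/2 = 7.5.
Ranks ≤ 4: {1.5, 1.5, 4, 4, 4} → 5 values.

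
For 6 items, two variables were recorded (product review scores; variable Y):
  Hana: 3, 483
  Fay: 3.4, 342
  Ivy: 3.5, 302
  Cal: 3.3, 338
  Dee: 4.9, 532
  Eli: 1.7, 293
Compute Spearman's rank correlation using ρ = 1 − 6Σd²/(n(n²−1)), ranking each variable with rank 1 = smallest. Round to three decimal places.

Ranks of variable 1: 2, 4, 5, 3, 6, 1
Ranks of variable 2: 5, 4, 2, 3, 6, 1
d = r₁ − r₂: -3, 0, 3, 0, 0, 0
d²: 9, 0, 9, 0, 0, 0; Σd² = 18
ρ = 1 − 6·18/(6·35) = 1 − 108/210 = 0.486

0.486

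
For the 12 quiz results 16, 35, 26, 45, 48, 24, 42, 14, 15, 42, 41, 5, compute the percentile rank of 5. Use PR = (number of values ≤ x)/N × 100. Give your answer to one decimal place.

N = 12.
Strictly below 5: 0. Equal to 5: 1.
PR = 1/12 × 100 = 8.3

8.3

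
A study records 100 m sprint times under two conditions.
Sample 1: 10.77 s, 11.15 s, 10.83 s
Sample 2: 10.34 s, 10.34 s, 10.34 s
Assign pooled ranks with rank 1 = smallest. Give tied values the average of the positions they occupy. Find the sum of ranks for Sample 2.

6

Sorted (ascending): 10.34, 10.34, 10.34, 10.77, 10.83, 11.15
The 3 values of 10.34 occupy positions 1–3 → average rank 2.
Sample 2 values → pooled ranks: 10.34→2, 10.34→2, 10.34→2
Rank sum = 2 + 2 + 2 = 6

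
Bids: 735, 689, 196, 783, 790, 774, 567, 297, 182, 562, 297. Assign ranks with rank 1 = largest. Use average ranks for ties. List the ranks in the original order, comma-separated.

Sorted (descending): 790, 783, 774, 735, 689, 567, 562, 297, 297, 196, 182
The 2 values of 297 occupy positions 8–9 → average rank (8+9)/2 = 8.5.

4, 5, 10, 2, 1, 3, 6, 8.5, 11, 7, 8.5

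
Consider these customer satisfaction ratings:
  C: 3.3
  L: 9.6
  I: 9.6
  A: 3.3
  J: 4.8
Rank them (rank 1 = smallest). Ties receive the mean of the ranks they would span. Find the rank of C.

Sorted (ascending): 3.3, 3.3, 4.8, 9.6, 9.6
The 2 values of 3.3 occupy positions 1–2 → average rank (1+2)/2 = 1.5.
The 2 values of 9.6 occupy positions 4–5 → average rank (4+5)/2 = 4.5.
C has value 3.3 → rank 1.5.

1.5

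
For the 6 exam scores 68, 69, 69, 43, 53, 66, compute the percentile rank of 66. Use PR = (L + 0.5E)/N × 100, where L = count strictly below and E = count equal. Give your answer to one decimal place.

N = 6.
Strictly below 66: 2. Equal to 66: 1.
PR = (2 + 0.5·1)/6 × 100 = 41.7

41.7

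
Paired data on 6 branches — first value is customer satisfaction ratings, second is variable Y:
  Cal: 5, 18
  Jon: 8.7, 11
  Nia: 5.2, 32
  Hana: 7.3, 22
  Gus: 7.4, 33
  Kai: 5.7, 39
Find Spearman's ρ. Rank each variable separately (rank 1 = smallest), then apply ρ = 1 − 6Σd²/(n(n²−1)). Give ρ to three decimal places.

-0.143

Ranks of variable 1: 1, 6, 2, 4, 5, 3
Ranks of variable 2: 2, 1, 4, 3, 5, 6
d = r₁ − r₂: -1, 5, -2, 1, 0, -3
d²: 1, 25, 4, 1, 0, 9; Σd² = 40
ρ = 1 − 6·40/(6·35) = 1 − 240/210 = -0.143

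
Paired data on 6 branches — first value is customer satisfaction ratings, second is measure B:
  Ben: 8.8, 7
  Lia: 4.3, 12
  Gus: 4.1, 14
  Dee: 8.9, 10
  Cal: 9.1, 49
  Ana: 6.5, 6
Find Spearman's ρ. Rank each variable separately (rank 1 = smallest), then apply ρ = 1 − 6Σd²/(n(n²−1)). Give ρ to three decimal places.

0.086

Ranks of variable 1: 4, 2, 1, 5, 6, 3
Ranks of variable 2: 2, 4, 5, 3, 6, 1
d = r₁ − r₂: 2, -2, -4, 2, 0, 2
d²: 4, 4, 16, 4, 0, 4; Σd² = 32
ρ = 1 − 6·32/(6·35) = 1 − 192/210 = 0.086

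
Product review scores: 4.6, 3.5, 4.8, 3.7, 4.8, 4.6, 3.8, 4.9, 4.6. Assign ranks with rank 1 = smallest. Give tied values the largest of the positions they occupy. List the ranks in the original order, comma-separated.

Sorted (ascending): 3.5, 3.7, 3.8, 4.6, 4.6, 4.6, 4.8, 4.8, 4.9
The 3 values of 4.6 occupy positions 4–6 → each gets rank 6.
The 2 values of 4.8 occupy positions 7–8 → each gets rank 8.

6, 1, 8, 2, 8, 6, 3, 9, 6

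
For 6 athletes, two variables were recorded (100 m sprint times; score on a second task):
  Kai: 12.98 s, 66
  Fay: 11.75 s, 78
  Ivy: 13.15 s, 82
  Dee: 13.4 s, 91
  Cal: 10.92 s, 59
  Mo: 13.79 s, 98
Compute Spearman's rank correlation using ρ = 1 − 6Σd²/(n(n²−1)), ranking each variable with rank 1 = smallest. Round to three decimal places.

0.943

Ranks of variable 1: 3, 2, 4, 5, 1, 6
Ranks of variable 2: 2, 3, 4, 5, 1, 6
d = r₁ − r₂: 1, -1, 0, 0, 0, 0
d²: 1, 1, 0, 0, 0, 0; Σd² = 2
ρ = 1 − 6·2/(6·35) = 1 − 12/210 = 0.943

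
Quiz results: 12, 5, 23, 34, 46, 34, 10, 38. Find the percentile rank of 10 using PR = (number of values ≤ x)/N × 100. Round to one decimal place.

25.0

N = 8.
Strictly below 10: 1. Equal to 10: 1.
PR = 2/8 × 100 = 25.0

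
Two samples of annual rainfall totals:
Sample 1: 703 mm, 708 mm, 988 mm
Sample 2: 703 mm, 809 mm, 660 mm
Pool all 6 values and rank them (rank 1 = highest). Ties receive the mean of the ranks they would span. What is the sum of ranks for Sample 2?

12.5

Sorted (descending): 988, 809, 708, 703, 703, 660
The 2 values of 703 occupy positions 4–5 → average rank (4+5)/2 = 4.5.
Sample 2 values → pooled ranks: 703→4.5, 809→2, 660→6
Rank sum = 4.5 + 2 + 6 = 12.5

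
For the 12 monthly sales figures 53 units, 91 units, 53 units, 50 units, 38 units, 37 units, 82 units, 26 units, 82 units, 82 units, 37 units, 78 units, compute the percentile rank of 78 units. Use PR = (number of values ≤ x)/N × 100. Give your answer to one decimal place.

N = 12.
Strictly below 78: 7. Equal to 78: 1.
PR = 8/12 × 100 = 66.7

66.7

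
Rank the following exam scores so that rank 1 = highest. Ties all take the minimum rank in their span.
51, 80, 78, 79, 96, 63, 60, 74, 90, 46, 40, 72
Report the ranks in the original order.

Sorted (descending): 96, 90, 80, 79, 78, 74, 72, 63, 60, 51, 46, 40
No ties — each value takes its position as its rank.

10, 3, 5, 4, 1, 8, 9, 6, 2, 11, 12, 7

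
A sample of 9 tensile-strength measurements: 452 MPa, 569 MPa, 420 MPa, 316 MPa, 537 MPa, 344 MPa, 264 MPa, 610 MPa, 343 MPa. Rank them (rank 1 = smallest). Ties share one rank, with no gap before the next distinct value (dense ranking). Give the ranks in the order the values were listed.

6, 8, 5, 2, 7, 4, 1, 9, 3

Sorted (ascending): 264, 316, 343, 344, 420, 452, 537, 569, 610
No ties — each value takes its position as its rank.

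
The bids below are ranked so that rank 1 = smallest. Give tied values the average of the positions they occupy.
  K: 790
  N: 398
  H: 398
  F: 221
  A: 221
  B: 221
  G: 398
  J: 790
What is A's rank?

2

Sorted (ascending): 221, 221, 221, 398, 398, 398, 790, 790
The 3 values of 221 occupy positions 1–3 → average rank 2.
The 3 values of 398 occupy positions 4–6 → average rank 5.
The 2 values of 790 occupy positions 7–8 → average rank (7+8)/2 = 7.5.
A has value 221 → rank 2.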